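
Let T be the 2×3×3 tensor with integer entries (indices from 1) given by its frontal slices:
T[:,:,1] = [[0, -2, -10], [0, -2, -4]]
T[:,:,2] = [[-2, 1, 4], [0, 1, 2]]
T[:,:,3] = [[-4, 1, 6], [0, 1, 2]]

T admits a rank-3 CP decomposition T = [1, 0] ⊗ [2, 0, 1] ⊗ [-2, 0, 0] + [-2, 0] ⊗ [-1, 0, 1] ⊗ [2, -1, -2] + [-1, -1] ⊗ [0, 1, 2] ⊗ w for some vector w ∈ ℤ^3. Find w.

Subtract the known terms from T to get the rank-1 residual R = [-1, -1] ⊗ [0, 1, 2] ⊗ w, so R[i,j,k] = a[i]·b[j]·w[k]. Pick indices with nonzero a[1]·b[2] = (-1)·(1) = -1. Only the fibre through (1,2,·) is needed: R[1,2,:] = T[1,2,:] − Σₗ aₗ[1]bₗ[2]cₗ = [-2, 1, 1] − (1)·(0)·[-2, 0, 0] − (-2)·(0)·[2, -1, -2] = [-2, 1, 1]. Then w[k] = R[1,2,k] / -1 for each k, giving w = [-2, 1, 1] / -1 = [2, -1, -1].

w = [2, -1, -1]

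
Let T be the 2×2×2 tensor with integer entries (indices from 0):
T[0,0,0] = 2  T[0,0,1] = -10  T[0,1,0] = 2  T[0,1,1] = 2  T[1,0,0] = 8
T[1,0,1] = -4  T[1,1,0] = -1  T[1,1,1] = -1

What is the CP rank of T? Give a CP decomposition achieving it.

Lower bound: the mode-1 unfolding of T (rows indexed by i, columns by (j,k) = (0,0), (0,1), (1,0), (1,1)) is [[2, -10, 2, 2], [8, -4, -1, -1]].
There the 2×2 minor on rows i ∈ {0, 1}, columns (j,k) ∈ {(0,0), (0,1)} is det [[2, -10], [8, -4]] = 72 ≠ 0, so this unfolding has rank ≥ 2; CP rank is at least every unfolding rank, so rank(T) ≥ 2. (Flattening ranks never certify an upper bound on CP rank; for that we must actually write T with 2 rank-1 terms.)
Upper bound — finding two terms. Write S_k = T[:,:,k] for the frontal slices: S₀ = [[2, 2], [8, -1]], S₁ = [[-10, 2], [-4, -1]].
If T = a₁ ⊗ b₁ ⊗ c₁ + a₂ ⊗ b₂ ⊗ c₂ then each S_k = c₁[k]·a₁b₁ᵀ + c₂[k]·a₂b₂ᵀ. S₀ and S₁ are linearly independent, so a₁b₁ᵀ and a₂b₂ᵀ must span the same plane of matrices: they are the rank-1 matrices of the form x·S₀ + y·S₁.
det(x·S₀ + y·S₁) is −18·x² + 18·y² = (-18)·(x − y)(x + y), vanishing at (x:y) = (1:1) and (1:-1).
M₁ = S₀ + S₁ = [[-8, 4], [4, -2]] = (-2)·[2, -1][2, -1]ᵀ and M₂ = S₀ − S₁ = [[12, 0], [12, 0]] = 12·[1, 1][1, 0]ᵀ, so take a₁ = [2, -1], b₁ = [2, -1], a₂ = [1, 1], b₂ = [1, 0].
Each slice is an integer combination of E₁ = a₁b₁ᵀ and E₂ = a₂b₂ᵀ: S₀ = −E₁ + 6·E₂, S₁ = −E₁ − 6·E₂; reading off coefficients, c₁ = [-1, -1] and c₂ = [6, -6].
Hence T = [2, -1] ⊗ [2, -1] ⊗ [-1, -1] + [1, 1] ⊗ [1, 0] ⊗ [6, -6], so rank(T) ≤ 2.
These bounds meet, so rank(T) = 2.

rank(T) = 2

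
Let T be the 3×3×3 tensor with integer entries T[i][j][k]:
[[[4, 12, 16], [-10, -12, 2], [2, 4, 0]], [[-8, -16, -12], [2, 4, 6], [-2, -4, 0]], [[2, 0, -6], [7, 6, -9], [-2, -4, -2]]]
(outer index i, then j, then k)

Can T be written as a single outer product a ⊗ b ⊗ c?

No

The mode-3 unfolding of T (rows indexed by k, columns by (i,j) = (0,0), (0,1), (0,2), (1,0), (1,1), (1,2), (2,0), (2,1), (2,2)) is [[4, -10, 2, -8, 2, -2, 2, 7, -2], [12, -12, 4, -16, 4, -4, 0, 6, -4], [16, 2, 0, -12, 6, 0, -6, -9, -2]].
There the 3×3 minor on rows k ∈ {0, 1, 2}, columns (i,j) ∈ {(0,0), (0,1), (0,2)} is det [[4, -10, 2], [12, -12, 4], [16, 2, 0]] = -240 ≠ 0, so this unfolding has rank ≥ 3; CP rank is at least every unfolding rank, so rank(T) ≥ 3.
In particular rank(T) ≥ 3 > 1, so T is not rank-1.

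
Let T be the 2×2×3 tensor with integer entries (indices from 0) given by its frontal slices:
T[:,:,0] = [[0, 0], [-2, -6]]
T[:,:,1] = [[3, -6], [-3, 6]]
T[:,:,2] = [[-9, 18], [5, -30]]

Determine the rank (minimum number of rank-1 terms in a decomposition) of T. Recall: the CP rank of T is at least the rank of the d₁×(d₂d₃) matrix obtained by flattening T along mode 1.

Lower bound: the mode-3 unfolding of T (rows indexed by k, columns by (i,j) = (0,0), (0,1), (1,0), (1,1)) is [[0, 0, -2, -6], [3, -6, -3, 6], [-9, 18, 5, -30]].
There the 2×2 minor on rows k ∈ {0, 1}, columns (i,j) ∈ {(0,0), (1,0)} is det [[0, -2], [3, -3]] = 6 ≠ 0, so this unfolding has rank ≥ 2; CP rank is at least every unfolding rank, so rank(T) ≥ 2. (Unfolding ranks only ever bound the CP rank from below — rank(T) can be strictly larger than all of them — so the matching upper bound has to come from an explicit 2-term decomposition.)
Upper bound — finding two terms. Write S_k = T[:,:,k] for the frontal slices: S₀ = [[0, 0], [-2, -6]], S₁ = [[3, -6], [-3, 6]], S₂ = [[-9, 18], [5, -30]].
If T = a₁ ⊗ b₁ ⊗ c₁ + a₂ ⊗ b₂ ⊗ c₂ then each S_k = c₁[k]·a₁b₁ᵀ + c₂[k]·a₂b₂ᵀ. S₀ and S₁ are linearly independent, so a₁b₁ᵀ and a₂b₂ᵀ must span the same plane of matrices: they are the rank-1 matrices of the form x·S₀ + y·S₁.
det(x·S₀ + y·S₁) is −30·xy = (-30)·(y)(x), vanishing at (x:y) = (1:0) and (0:1).
M₁ = S₀ = [[0, 0], [-2, -6]] = (-2)·[0, 1][1, 3]ᵀ and M₂ = S₁ = [[3, -6], [-3, 6]] = 3·[1, -1][1, -2]ᵀ, so take a₁ = [0, 1], b₁ = [1, 3], a₂ = [1, -1], b₂ = [1, -2].
Each slice is an integer combination of E₁ = a₁b₁ᵀ and E₂ = a₂b₂ᵀ: S₀ = −2·E₁, S₁ = 3·E₂, S₂ = −4·E₁ − 9·E₂; reading off coefficients, c₁ = [-2, 0, -4] and c₂ = [0, 3, -9].
Hence T = [0, 1] ⊗ [1, 3] ⊗ [-2, 0, -4] + [1, -1] ⊗ [1, -2] ⊗ [0, 3, -9], so rank(T) ≤ 2.
These bounds meet, so rank(T) = 2.

2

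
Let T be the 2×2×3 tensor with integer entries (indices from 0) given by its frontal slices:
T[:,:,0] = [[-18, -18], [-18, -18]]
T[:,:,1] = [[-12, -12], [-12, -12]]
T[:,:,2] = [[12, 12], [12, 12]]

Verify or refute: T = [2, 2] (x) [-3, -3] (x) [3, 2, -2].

Reconstruct entrywise from the claimed factors. For example, T[0,1,0] = -18 and Σₗ aₗ[0]bₗ[1]cₗ[0] = (2)·(-3)·(3) = -18; checking all 12 entries, every one matches. The claim holds.

Yes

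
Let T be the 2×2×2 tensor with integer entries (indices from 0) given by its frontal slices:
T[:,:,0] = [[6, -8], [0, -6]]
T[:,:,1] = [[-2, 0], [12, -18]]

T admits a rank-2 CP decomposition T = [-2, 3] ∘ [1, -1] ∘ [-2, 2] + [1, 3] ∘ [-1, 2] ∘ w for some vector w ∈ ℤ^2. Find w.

w = [-2, -2]

Subtract the known terms from T to get the rank-1 residual R = [1, 3] ∘ [-1, 2] ∘ w, so R[i,j,k] = a[i]·b[j]·w[k]. Pick indices with nonzero a[0]·b[0] = (1)·(-1) = -1. Only the fibre through (0,0,·) is needed: R[0,0,:] = T[0,0,:] − Σₗ aₗ[0]bₗ[0]cₗ = [6, -2] − (-2)·(1)·[-2, 2] = [2, 2]. Then w[k] = R[0,0,k] / -1 for each k, giving w = [2, 2] / -1 = [-2, -2].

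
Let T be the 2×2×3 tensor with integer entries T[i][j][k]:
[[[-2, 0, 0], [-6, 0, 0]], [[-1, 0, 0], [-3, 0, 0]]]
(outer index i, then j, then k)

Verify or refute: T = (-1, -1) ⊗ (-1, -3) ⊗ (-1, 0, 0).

Reconstruct entry (0,0,0) from the claimed factors: Σₗ aₗ[0]bₗ[0]cₗ[0] = (-1)·(-1)·(-1) = -1, but T[0,0,0] = -2. The claim is false.

No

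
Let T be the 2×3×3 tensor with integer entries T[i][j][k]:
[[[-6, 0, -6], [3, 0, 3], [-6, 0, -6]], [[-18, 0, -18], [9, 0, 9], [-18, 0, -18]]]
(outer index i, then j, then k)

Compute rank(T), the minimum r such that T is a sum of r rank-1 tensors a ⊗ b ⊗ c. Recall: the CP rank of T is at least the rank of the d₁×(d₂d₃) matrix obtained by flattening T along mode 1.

Lower bound: T ≠ 0 (e.g. T[0,0,0] = -6), so rank(T) ≥ 1.
Upper bound: if T = a ⊗ b ⊗ c then every fibre of T is a multiple of the corresponding factor, so read the factors off the fibres through the nonzero entry T[0,0,0] = -6.
The mode-1 fibre T[:,0,0] = [-6, -18] gives a = [1, 3] (primitive direction); the mode-2 fibre T[0,:,0] = [-6, 3, -6] gives b = [2, -1, 2]; then c[k] = T[0,0,k] / (a[0]·b[0]) = [-6, 0, -6] / 2 = [-3, 0, -3].
Expanding [1, 3] ⊗ [2, -1, 2] ⊗ [-3, 0, -3] reproduces all 18 entries of T, so T = [1, 3] ⊗ [2, -1, 2] ⊗ [-3, 0, -3] and rank(T) ≤ 1.
These bounds meet, so rank(T) = 1.

1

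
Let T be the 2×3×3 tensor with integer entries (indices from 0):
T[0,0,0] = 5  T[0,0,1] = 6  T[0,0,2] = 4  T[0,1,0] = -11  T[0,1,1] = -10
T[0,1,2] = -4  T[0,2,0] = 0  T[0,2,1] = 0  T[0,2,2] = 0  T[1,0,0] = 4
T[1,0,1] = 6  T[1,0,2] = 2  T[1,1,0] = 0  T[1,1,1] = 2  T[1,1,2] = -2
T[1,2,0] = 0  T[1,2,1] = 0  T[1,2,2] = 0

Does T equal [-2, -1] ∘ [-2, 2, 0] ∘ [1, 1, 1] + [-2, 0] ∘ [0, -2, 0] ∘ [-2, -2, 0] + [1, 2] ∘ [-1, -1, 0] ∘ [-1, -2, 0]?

Reconstruct entrywise from the claimed factors. For example, T[0,1,0] = -11 and Σₗ aₗ[0]bₗ[1]cₗ[0] = (-2)·(2)·(1) + (-2)·(-2)·(-2) + (1)·(-1)·(-1) = -11; checking all 18 entries, every one matches. The claim holds.

Yes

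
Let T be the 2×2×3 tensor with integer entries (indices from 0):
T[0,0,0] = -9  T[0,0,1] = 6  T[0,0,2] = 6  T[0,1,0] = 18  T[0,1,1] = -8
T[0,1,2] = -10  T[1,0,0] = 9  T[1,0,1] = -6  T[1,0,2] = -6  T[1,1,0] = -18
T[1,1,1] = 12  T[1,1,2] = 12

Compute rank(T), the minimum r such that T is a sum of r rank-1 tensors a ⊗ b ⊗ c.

Lower bound: in the mode-1 unfolding of T (rows indexed by i, columns by (j,k)) the 2×2 minor on rows i ∈ {0, 1}, columns (j,k) ∈ {(0,0), (1,1)} is det [[-9, -8], [9, 12]] = -36 ≠ 0, so that unfolding has rank ≥ 2 and hence rank(T) ≥ 2 (CP rank is at least every unfolding rank, though it can be larger).
Upper bound: with S_k = T[:,:,k], the two rank-1 terms a₁b₁ᵀ, a₂b₂ᵀ are the rank-1 members of the pencil x·S₀ + y·S₁.
det(x·S₀ + y·S₁) is −36·xy + 24·y² = (-12)·(3·x − 2·y)(y), vanishing at (x:y) = (2:3) and (1:0).
M₁ = 2·S₀ + 3·S₁ = [[0, 12], [0, 0]] = 12·[1, 0][0, 1]ᵀ and M₂ = S₀ = [[-9, 18], [9, -18]] = (-9)·[1, -1][1, -2]ᵀ, so take a₁ = [1, 0], b₁ = [0, 1], a₂ = [1, -1], b₂ = [1, -2].
Each slice is an integer combination of E₁ = a₁b₁ᵀ and E₂ = a₂b₂ᵀ: S₀ = −9·E₂, S₁ = 4·E₁ + 6·E₂, S₂ = 2·E₁ + 6·E₂; reading off coefficients, c₁ = [0, 4, 2] and c₂ = [-9, 6, 6].
Hence T = [1, 0] ⊗ [0, 1] ⊗ [0, 4, 2] + [1, -1] ⊗ [1, -2] ⊗ [-9, 6, 6], so rank(T) ≤ 2.
These bounds meet, so rank(T) = 2.

2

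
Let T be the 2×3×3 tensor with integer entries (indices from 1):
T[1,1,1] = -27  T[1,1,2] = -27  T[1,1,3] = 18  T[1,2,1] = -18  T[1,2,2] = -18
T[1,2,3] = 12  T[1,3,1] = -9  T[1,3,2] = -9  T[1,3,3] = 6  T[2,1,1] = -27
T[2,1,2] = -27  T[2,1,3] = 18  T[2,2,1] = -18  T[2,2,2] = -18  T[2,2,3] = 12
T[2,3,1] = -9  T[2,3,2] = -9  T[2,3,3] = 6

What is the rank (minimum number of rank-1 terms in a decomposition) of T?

Lower bound: T ≠ 0 (e.g. T[1,1,1] = -27), so rank(T) ≥ 1.
Upper bound: the mode-1 fibre T[:,1,1] = [-27, -27] gives a = [1, 1] (primitive direction); the mode-2 fibre T[1,:,1] = [-27, -18, -9] gives b = [3, 2, 1]; then c[k] = T[1,1,k] / (a[1]·b[1]) = [-27, -27, 18] / 3 = [-9, -9, 6].
Expanding [1, 1] ⊗ [3, 2, 1] ⊗ [-9, -9, 6] reproduces all 18 entries of T, so T = [1, 1] ⊗ [3, 2, 1] ⊗ [-9, -9, 6] and rank(T) ≤ 1.
These bounds meet, so rank(T) = 1.

1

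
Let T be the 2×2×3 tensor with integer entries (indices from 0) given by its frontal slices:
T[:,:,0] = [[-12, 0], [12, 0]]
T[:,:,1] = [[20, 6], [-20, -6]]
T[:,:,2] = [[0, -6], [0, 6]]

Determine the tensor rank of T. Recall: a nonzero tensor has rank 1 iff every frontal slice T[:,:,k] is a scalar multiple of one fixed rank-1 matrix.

2

Lower bound: the mode-2 unfolding of T (rows indexed by j, columns by (i,k) = (0,0), (0,1), (0,2), (1,0), (1,1), (1,2)) is [[-12, 20, 0, 12, -20, 0], [0, 6, -6, 0, -6, 6]].
There the 2×2 minor on rows j ∈ {0, 1}, columns (i,k) ∈ {(0,0), (0,1)} is det [[-12, 20], [0, 6]] = -72 ≠ 0, so this unfolding has rank ≥ 2; CP rank is at least every unfolding rank, so rank(T) ≥ 2. (Unfolding ranks only ever bound the CP rank from below — rank(T) can be strictly larger than all of them — so the matching upper bound has to come from an explicit 2-term decomposition.)
Upper bound — finding two terms. Every mode-1 slice of T is a multiple of one matrix: T[i,:,:] = a[i]·M with a = [1, -1] and M = [[-12, 20, 0], [0, 6, -6]] (rows indexed by j, columns by k). So it suffices to write M as a sum of two rank-1 matrices.
Splitting M by its rows (j = 0, 1), M = [1, 0][-12, 20, 0]ᵀ + [0, 1][0, 6, -6]ᵀ.
Hence T = [1, -1] ⊗ [1, 0] ⊗ [-12, 20, 0] + [1, -1] ⊗ [0, 1] ⊗ [0, 6, -6], so rank(T) ≤ 2.
These bounds meet, so rank(T) = 2.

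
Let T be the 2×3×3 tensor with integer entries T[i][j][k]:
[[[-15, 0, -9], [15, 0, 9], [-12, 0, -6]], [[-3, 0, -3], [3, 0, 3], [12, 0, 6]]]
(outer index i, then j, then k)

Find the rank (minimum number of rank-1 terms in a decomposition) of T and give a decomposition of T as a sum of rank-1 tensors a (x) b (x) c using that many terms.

rank(T) = 2

Lower bound: the mode-3 unfolding of T (rows indexed by k, columns by (i,j) = (0,0), (0,1), (0,2), (1,0), (1,1), (1,2)) is [[-15, 15, -12, -3, 3, 12], [0, 0, 0, 0, 0, 0], [-9, 9, -6, -3, 3, 6]].
There the 2×2 minor on rows k ∈ {0, 2}, columns (i,j) ∈ {(0,0), (0,2)} is det [[-15, -12], [-9, -6]] = -18 ≠ 0, so this unfolding has rank ≥ 2; CP rank is at least every unfolding rank, so rank(T) ≥ 2. (Flattening ranks never certify an upper bound on CP rank; for that we must actually write T with 2 rank-1 terms.)
Upper bound — finding two terms. Write S_k = T[:,:,k] for the frontal slices: S₀ = [[-15, 15, -12], [-3, 3, 12]], S₁ = [[0, 0, 0], [0, 0, 0]], S₂ = [[-9, 9, -6], [-3, 3, 6]].
If T = a₁ (x) b₁ (x) c₁ + a₂ (x) b₂ (x) c₂ then each S_k = c₁[k]·a₁b₁ᵀ + c₂[k]·a₂b₂ᵀ. S₀ and S₂ are linearly independent, so a₁b₁ᵀ and a₂b₂ᵀ must span the same plane of matrices: they are the rank-1 matrices of the form x·S₀ + y·S₂.
The 2×2 minor of x·S₀ + y·S₂ on rows {0,1}, columns {0,2} is −216·x² − 252·xy − 72·y² = (-36)·(3·x + 2·y)(2·x + y), vanishing at (x:y) = (2:-3) and (1:-2).
M₁ = 2·S₀ − 3·S₂ = [[-3, 3, -6], [3, -3, 6]] = (-3)·[1, -1][1, -1, 2]ᵀ and M₂ = S₀ − 2·S₂ = [[3, -3, 0], [3, -3, 0]] = 3·[1, 1][1, -1, 0]ᵀ, so take a₁ = [1, -1], b₁ = [1, -1, 2], a₂ = [1, 1], b₂ = [1, -1, 0].
Each slice is an integer combination of E₁ = a₁b₁ᵀ and E₂ = a₂b₂ᵀ: S₀ = −6·E₁ − 9·E₂, S₁ = 0, S₂ = −3·E₁ − 6·E₂; reading off coefficients, c₁ = [-6, 0, -3] and c₂ = [-9, 0, -6].
Hence T = [1, -1] (x) [1, -1, 2] (x) [-6, 0, -3] + [1, 1] (x) [1, -1, 0] (x) [-9, 0, -6], so rank(T) ≤ 2.
These bounds meet, so rank(T) = 2.
Check entry T[0,0,2] = -9: (1)·(1)·(-3) + (1)·(1)·(-6) = -9.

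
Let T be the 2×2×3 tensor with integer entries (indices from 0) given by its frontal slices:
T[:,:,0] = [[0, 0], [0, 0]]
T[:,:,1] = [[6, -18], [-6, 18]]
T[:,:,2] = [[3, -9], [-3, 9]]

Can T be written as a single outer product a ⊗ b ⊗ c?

Yes

If T = a ⊗ b ⊗ c then every fibre of T is a multiple of the corresponding factor, so read the factors off the fibres through the nonzero entry T[0,0,1] = 6.
The mode-1 fibre T[:,0,1] = [6, -6] gives a = (1, -1) (primitive direction); the mode-2 fibre T[0,:,1] = [6, -18] gives b = (1, -3); then c[k] = T[0,0,k] / (a[0]·b[0]) = [0, 6, 3] / 1 = (0, 6, 3).
Expanding (1, -1) ⊗ (1, -3) ⊗ (0, 6, 3) reproduces all 12 entries of T, so T = (1, -1) ⊗ (1, -3) ⊗ (0, 6, 3) and rank(T) ≤ 1.
Equivalently every frontal slice T[:,:,k] is c[k] times the rank-1 matrix (1, -1) ⊗ (1, -3). So T has rank 1 (it is nonzero).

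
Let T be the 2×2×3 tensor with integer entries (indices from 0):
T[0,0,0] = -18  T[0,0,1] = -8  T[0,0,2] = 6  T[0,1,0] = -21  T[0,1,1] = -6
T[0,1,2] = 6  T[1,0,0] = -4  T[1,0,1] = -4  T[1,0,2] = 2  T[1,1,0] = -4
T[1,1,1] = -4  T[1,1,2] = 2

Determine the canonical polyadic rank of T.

2

Lower bound: the mode-2 unfolding of T (rows indexed by j, columns by (i,k) = (0,0), (0,1), (0,2), (1,0), (1,1), (1,2)) is [[-18, -8, 6, -4, -4, 2], [-21, -6, 6, -4, -4, 2]].
There the 2×2 minor on rows j ∈ {0, 1}, columns (i,k) ∈ {(0,0), (0,1)} is det [[-18, -8], [-21, -6]] = -60 ≠ 0, so this unfolding has rank ≥ 2; CP rank is at least every unfolding rank, so rank(T) ≥ 2. (Flattening ranks never certify an upper bound on CP rank; for that we must actually write T with 2 rank-1 terms.)
Upper bound — finding two terms. Write S_k = T[:,:,k] for the frontal slices: S₀ = [[-18, -21], [-4, -4]], S₁ = [[-8, -6], [-4, -4]], S₂ = [[6, 6], [2, 2]].
If T = a₁ ⊗ b₁ ⊗ c₁ + a₂ ⊗ b₂ ⊗ c₂ then each S_k = c₁[k]·a₁b₁ᵀ + c₂[k]·a₂b₂ᵀ. S₀ and S₁ are linearly independent, so a₁b₁ᵀ and a₂b₂ᵀ must span the same plane of matrices: they are the rank-1 matrices of the form x·S₀ + y·S₁.
det(x·S₀ + y·S₁) is −12·x² − 4·xy + 8·y² = (-4)·(3·x − 2·y)(x + y), vanishing at (x:y) = (2:3) and (1:-1).
M₁ = 2·S₀ + 3·S₁ = [[-60, -60], [-20, -20]] = (-20)·(3, 1)(1, 1)ᵀ and M₂ = S₀ − S₁ = [[-10, -15], [0, 0]] = (-5)·(1, 0)(2, 3)ᵀ, so take a₁ = (3, 1), b₁ = (1, 1), a₂ = (1, 0), b₂ = (2, 3).
Each slice is an integer combination of E₁ = a₁b₁ᵀ and E₂ = a₂b₂ᵀ: S₀ = −4·E₁ − 3·E₂, S₁ = −4·E₁ + 2·E₂, S₂ = 2·E₁; reading off coefficients, c₁ = (-4, -4, 2) and c₂ = (-3, 2, 0).
Hence T = (3, 1) ⊗ (1, 1) ⊗ (-4, -4, 2) + (1, 0) ⊗ (2, 3) ⊗ (-3, 2, 0), so rank(T) ≤ 2.
These bounds meet, so rank(T) = 2.
Check entry T[1,0,2] = 2: (1)·(1)·(2) + (0)·(2)·(0) = 2.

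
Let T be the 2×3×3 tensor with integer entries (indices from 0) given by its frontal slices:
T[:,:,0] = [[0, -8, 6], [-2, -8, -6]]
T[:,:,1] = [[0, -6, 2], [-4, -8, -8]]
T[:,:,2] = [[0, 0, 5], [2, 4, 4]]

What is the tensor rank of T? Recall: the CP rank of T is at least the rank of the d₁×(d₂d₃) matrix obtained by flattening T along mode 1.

3

Lower bound: in the mode-3 unfolding of T (rows indexed by k, columns by (i,j)) the 3×3 minor on rows k ∈ {0, 1, 2}, columns (i,j) ∈ {(0,1), (0,2), (1,0)} is det [[-8, 6, -2], [-6, 2, -4], [0, 5, 2]] = -60 ≠ 0, so that unfolding has rank ≥ 3 and hence rank(T) ≥ 3 (CP rank is at least every unfolding rank, though it can be larger).
Upper bound: T is a sum of 3 rank-1 terms, T = [0, 1] (x) [1, 0, 1] (x) [-2, -4, 2] + [1, 0] (x) [0, 1, -2] (x) [-4, -2, -2] + [1, 2] (x) [0, 2, 1] (x) [-2, -2, 1] (one valid choice — decompositions are not unique — normalised so each a, b is primitive with positive first nonzero entry; check it by expanding all entries), so rank(T) ≤ 3.
These bounds meet, so rank(T) = 3.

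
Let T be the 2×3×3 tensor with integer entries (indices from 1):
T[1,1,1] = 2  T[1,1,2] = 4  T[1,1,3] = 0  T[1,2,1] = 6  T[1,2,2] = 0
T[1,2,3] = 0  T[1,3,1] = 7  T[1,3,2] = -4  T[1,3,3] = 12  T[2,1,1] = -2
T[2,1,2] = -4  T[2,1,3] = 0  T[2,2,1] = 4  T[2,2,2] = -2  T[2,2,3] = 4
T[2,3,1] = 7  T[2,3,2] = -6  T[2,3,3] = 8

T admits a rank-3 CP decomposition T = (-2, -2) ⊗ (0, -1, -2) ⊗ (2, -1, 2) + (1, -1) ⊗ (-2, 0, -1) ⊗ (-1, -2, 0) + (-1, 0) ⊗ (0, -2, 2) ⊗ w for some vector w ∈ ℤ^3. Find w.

w = (1, 1, -2)

Subtract the known terms from T to get the rank-1 residual R = (-1, 0) ⊗ (0, -2, 2) ⊗ w, so R[i,j,k] = a[i]·b[j]·w[k]. Pick indices with nonzero a[1]·b[2] = (-1)·(-2) = 2. Only the fibre through (1,2,·) is needed: R[1,2,:] = T[1,2,:] − Σₗ aₗ[1]bₗ[2]cₗ = [6, 0, 0] − (-2)·(-1)·(2, -1, 2) − (1)·(0)·(-1, -2, 0) = [2, 2, -4]. Then w[k] = R[1,2,k] / 2 for each k, giving w = [2, 2, -4] / 2 = (1, 1, -2).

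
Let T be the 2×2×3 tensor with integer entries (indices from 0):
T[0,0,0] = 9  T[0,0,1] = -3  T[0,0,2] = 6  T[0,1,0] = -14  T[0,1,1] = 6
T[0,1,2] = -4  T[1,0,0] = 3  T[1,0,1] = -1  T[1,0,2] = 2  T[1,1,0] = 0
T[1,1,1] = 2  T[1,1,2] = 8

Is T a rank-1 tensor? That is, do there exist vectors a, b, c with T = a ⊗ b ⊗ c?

The mode-2 unfolding of T (rows indexed by j, columns by (i,k) = (0,0), (0,1), (0,2), (1,0), (1,1), (1,2)) is [[9, -3, 6, 3, -1, 2], [-14, 6, -4, 0, 2, 8]].
There the 2×2 minor on rows j ∈ {0, 1}, columns (i,k) ∈ {(0,0), (0,1)} is det [[9, -3], [-14, 6]] = 12 ≠ 0, so this unfolding has rank ≥ 2; CP rank is at least every unfolding rank, so rank(T) ≥ 2.
In particular rank(T) ≥ 2 > 1, so T is not rank-1.

No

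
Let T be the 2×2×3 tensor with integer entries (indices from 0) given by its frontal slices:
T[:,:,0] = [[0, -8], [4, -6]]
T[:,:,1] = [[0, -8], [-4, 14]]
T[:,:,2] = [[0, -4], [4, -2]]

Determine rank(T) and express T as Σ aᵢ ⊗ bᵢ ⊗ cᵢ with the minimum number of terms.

rank(T) = 3

Lower bound: the mode-3 unfolding of T (rows indexed by k, columns by (i,j) = (0,0), (0,1), (1,0), (1,1)) is [[0, -8, 4, -6], [0, -8, -4, 14], [0, -4, 4, -2]].
There the 3×3 minor on rows k ∈ {0, 1, 2}, columns (i,j) ∈ {(0,1), (1,0), (1,1)} is det [[-8, 4, -6], [-8, -4, 14], [-4, 4, -2]] = 384 ≠ 0, so this unfolding has rank ≥ 3; CP rank is at least every unfolding rank, so rank(T) ≥ 3. (Unfolding ranks only ever bound the CP rank from below — rank(T) can be strictly larger than all of them — so the matching upper bound has to come from an explicit 3-term decomposition.)
Upper bound: T is a sum of 3 rank-1 terms, T = [0, 1] ⊗ [0, 1] ⊗ [-2, 2, 4] + [0, 1] ⊗ [1, -2] ⊗ [4, -4, 4] + [2, -1] ⊗ [0, 1] ⊗ [-4, -4, -2] (written with every a and b primitive with positive leading entry and the scale carried by c; CP decompositions are not unique, and this one is verified by expanding entrywise), so rank(T) ≤ 3.
These bounds meet, so rank(T) = 3.
Check entry T[1,0,1] = -4: (1)·(0)·(2) + (1)·(1)·(-4) + (-1)·(0)·(-4) = -4.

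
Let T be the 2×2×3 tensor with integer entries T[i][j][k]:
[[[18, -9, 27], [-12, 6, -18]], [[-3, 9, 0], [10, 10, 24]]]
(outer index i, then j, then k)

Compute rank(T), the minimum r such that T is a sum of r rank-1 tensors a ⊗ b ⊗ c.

2

Lower bound: the mode-1 unfolding of T (rows indexed by i, columns by (j,k) = (0,0), (0,1), (0,2), (1,0), (1,1), (1,2)) is [[18, -9, 27, -12, 6, -18], [-3, 9, 0, 10, 10, 24]].
There the 2×2 minor on rows i ∈ {0, 1}, columns (j,k) ∈ {(0,0), (0,1)} is det [[18, -9], [-3, 9]] = 135 ≠ 0, so this unfolding has rank ≥ 2; CP rank is at least every unfolding rank, so rank(T) ≥ 2. (Unfolding ranks only ever bound the CP rank from below — rank(T) can be strictly larger than all of them — so the matching upper bound has to come from an explicit 2-term decomposition.)
Upper bound — finding two terms. Write S_k = T[:,:,k] for the frontal slices: S₀ = [[18, -12], [-3, 10]], S₁ = [[-9, 6], [9, 10]], S₂ = [[27, -18], [0, 24]].
If T = a₁ ⊗ b₁ ⊗ c₁ + a₂ ⊗ b₂ ⊗ c₂ then each S_k = c₁[k]·a₁b₁ᵀ + c₂[k]·a₂b₂ᵀ. S₀ and S₁ are linearly independent, so a₁b₁ᵀ and a₂b₂ᵀ must span the same plane of matrices: they are the rank-1 matrices of the form x·S₀ + y·S₁.
det(x·S₀ + y·S₁) is 144·x² + 216·xy − 144·y² = 72·(x + 2·y)(2·x − y), vanishing at (x:y) = (2:-1) and (1:2).
M₁ = 2·S₀ − S₁ = [[45, -30], [-15, 10]] = 5·[3, -1][3, -2]ᵀ and M₂ = S₀ + 2·S₁ = [[0, 0], [15, 30]] = 15·[0, 1][1, 2]ᵀ, so take a₁ = [3, -1], b₁ = [3, -2], a₂ = [0, 1], b₂ = [1, 2].
Each slice is an integer combination of E₁ = a₁b₁ᵀ and E₂ = a₂b₂ᵀ: S₀ = 2·E₁ + 3·E₂, S₁ = −E₁ + 6·E₂, S₂ = 3·E₁ + 9·E₂; reading off coefficients, c₁ = [2, -1, 3] and c₂ = [3, 6, 9].
Hence T = [3, -1] ⊗ [3, -2] ⊗ [2, -1, 3] + [0, 1] ⊗ [1, 2] ⊗ [3, 6, 9], so rank(T) ≤ 2.
These bounds meet, so rank(T) = 2.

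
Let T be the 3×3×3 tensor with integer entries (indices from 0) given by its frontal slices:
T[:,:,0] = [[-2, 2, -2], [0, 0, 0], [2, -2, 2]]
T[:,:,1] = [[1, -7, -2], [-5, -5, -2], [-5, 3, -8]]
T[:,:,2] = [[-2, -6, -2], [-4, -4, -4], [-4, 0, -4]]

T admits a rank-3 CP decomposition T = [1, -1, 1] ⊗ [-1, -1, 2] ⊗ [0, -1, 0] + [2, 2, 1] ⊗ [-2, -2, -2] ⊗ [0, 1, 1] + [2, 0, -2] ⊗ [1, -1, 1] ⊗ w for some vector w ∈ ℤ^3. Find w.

Subtract the known terms from T to get the rank-1 residual R = [2, 0, -2] ⊗ [1, -1, 1] ⊗ w, so R[i,j,k] = a[i]·b[j]·w[k]. Pick indices with nonzero a[0]·b[0] = (2)·(1) = 2. Only the fibre through (0,0,·) is needed: R[0,0,:] = T[0,0,:] − Σₗ aₗ[0]bₗ[0]cₗ = [-2, 1, -2] − (1)·(-1)·[0, -1, 0] − (2)·(-2)·[0, 1, 1] = [-2, 4, 2]. Then w[k] = R[0,0,k] / 2 for each k, giving w = [-2, 4, 2] / 2 = [-1, 2, 1].

w = [-1, 2, 1]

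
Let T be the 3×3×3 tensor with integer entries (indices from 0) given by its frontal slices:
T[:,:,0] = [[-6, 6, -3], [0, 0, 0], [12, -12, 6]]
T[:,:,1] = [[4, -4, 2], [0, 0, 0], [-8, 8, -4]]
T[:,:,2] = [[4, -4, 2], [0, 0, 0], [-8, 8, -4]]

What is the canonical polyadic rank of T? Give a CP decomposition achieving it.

rank(T) = 1

Lower bound: T ≠ 0 (e.g. T[0,0,0] = -6), so rank(T) ≥ 1.
Upper bound: the mode-1 fibre T[:,0,0] = [-6, 0, 12] gives a = [1, 0, -2] (primitive direction); the mode-2 fibre T[0,:,0] = [-6, 6, -3] gives b = [2, -2, 1]; then c[k] = T[0,0,k] / (a[0]·b[0]) = [-6, 4, 4] / 2 = [-3, 2, 2].
Expanding [1, 0, -2] (x) [2, -2, 1] (x) [-3, 2, 2] reproduces all 27 entries of T, so T = [1, 0, -2] (x) [2, -2, 1] (x) [-3, 2, 2] and rank(T) ≤ 1.
These bounds meet, so rank(T) = 1.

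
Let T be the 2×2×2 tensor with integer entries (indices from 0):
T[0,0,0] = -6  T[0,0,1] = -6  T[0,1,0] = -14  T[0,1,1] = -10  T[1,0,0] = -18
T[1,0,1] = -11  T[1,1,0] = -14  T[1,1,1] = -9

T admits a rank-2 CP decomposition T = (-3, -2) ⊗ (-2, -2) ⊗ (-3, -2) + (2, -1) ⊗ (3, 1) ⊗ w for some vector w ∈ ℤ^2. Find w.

Subtract the known terms from T to get the rank-1 residual R = (2, -1) ⊗ (3, 1) ⊗ w, so R[i,j,k] = a[i]·b[j]·w[k]. Pick indices with nonzero a[0]·b[0] = (2)·(3) = 6. Only the fibre through (0,0,·) is needed: R[0,0,:] = T[0,0,:] − Σₗ aₗ[0]bₗ[0]cₗ = [-6, -6] − (-3)·(-2)·(-3, -2) = [12, 6]. Then w[k] = R[0,0,k] / 6 for each k, giving w = [12, 6] / 6 = (2, 1).

w = (2, 1)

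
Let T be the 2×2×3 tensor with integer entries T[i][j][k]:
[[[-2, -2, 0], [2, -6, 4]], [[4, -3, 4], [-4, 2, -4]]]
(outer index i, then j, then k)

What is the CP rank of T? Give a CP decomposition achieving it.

rank(T) = 3

Lower bound: the mode-3 unfolding of T (rows indexed by k, columns by (i,j) = (0,0), (0,1), (1,0), (1,1)) is [[-2, 2, 4, -4], [-2, -6, -3, 2], [0, 4, 4, -4]].
There the 3×3 minor on rows k ∈ {0, 1, 2}, columns (i,j) ∈ {(0,0), (0,1), (1,0)} is det [[-2, 2, 4], [-2, -6, -3], [0, 4, 4]] = 8 ≠ 0, so this unfolding has rank ≥ 3; CP rank is at least every unfolding rank, so rank(T) ≥ 3. (Unfolding ranks only ever bound the CP rank from below — rank(T) can be strictly larger than all of them — so the matching upper bound has to come from an explicit 3-term decomposition.)
Upper bound: T is a sum of 3 rank-1 terms, T = (0, 1) ⊗ (1, -2) ⊗ (0, 1, 0) + (1, -2) ⊗ (1, -1) ⊗ (-2, 2, -2) + (1, 0) ⊗ (1, 1) ⊗ (0, -4, 2) (written with every a and b primitive with positive leading entry and the scale carried by c; CP decompositions are not unique, and this one is verified by expanding entrywise), so rank(T) ≤ 3.
These bounds meet, so rank(T) = 3.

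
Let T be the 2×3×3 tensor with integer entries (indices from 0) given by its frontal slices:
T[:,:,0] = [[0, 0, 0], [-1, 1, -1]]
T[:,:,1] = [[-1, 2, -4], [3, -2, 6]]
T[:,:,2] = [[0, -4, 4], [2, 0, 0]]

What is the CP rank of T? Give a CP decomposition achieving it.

Lower bound: the mode-3 unfolding of T (rows indexed by k, columns by (i,j) = (0,0), (0,1), (0,2), (1,0), (1,1), (1,2)) is [[0, 0, 0, -1, 1, -1], [-1, 2, -4, 3, -2, 6], [0, -4, 4, 2, 0, 0]].
There the 3×3 minor on rows k ∈ {0, 1, 2}, columns (i,j) ∈ {(0,0), (0,1), (1,0)} is det [[0, 0, -1], [-1, 2, 3], [0, -4, 2]] = -4 ≠ 0, so this unfolding has rank ≥ 3; CP rank is at least every unfolding rank, so rank(T) ≥ 3. (Unfolding ranks only ever bound the CP rank from below — rank(T) can be strictly larger than all of them — so the matching upper bound has to come from an explicit 3-term decomposition.)
Upper bound: T is a sum of 3 rank-1 terms, T = (0, 1) (x) (1, -1, 1) (x) (-1, 1, 2) + (1, -2) (x) (1, 0, 2) (x) (0, -1, 0) + (2, -1) (x) (0, 1, -1) (x) (0, 1, -2) (written with every a and b primitive with positive leading entry and the scale carried by c; CP decompositions are not unique, and this one is verified by expanding entrywise), so rank(T) ≤ 3.
These bounds meet, so rank(T) = 3.
Check entry T[1,2,2] = 0: (1)·(1)·(2) + (-2)·(2)·(0) + (-1)·(-1)·(-2) = 0.

rank(T) = 3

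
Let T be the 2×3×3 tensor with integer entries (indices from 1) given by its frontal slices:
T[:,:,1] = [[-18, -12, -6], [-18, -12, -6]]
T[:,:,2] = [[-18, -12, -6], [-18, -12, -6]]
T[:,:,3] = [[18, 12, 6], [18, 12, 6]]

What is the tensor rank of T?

1

Lower bound: T ≠ 0 (e.g. T[1,1,1] = -18), so rank(T) ≥ 1.
Upper bound: if T = a ⊗ b ⊗ c then every fibre of T is a multiple of the corresponding factor, so read the factors off the fibres through the nonzero entry T[1,1,1] = -18.
The mode-1 fibre T[:,1,1] = [-18, -18] gives a = [1, 1] (primitive direction); the mode-2 fibre T[1,:,1] = [-18, -12, -6] gives b = [3, 2, 1]; then c[k] = T[1,1,k] / (a[1]·b[1]) = [-18, -18, 18] / 3 = [-6, -6, 6].
Expanding [1, 1] ⊗ [3, 2, 1] ⊗ [-6, -6, 6] reproduces all 18 entries of T, so T = [1, 1] ⊗ [3, 2, 1] ⊗ [-6, -6, 6] and rank(T) ≤ 1.
These bounds meet, so rank(T) = 1.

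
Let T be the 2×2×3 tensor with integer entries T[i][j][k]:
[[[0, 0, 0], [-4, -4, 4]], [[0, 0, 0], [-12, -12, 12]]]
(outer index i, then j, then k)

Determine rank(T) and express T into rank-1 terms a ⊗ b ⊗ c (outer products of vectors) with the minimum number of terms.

Lower bound: T ≠ 0 (e.g. T[0,1,0] = -4), so rank(T) ≥ 1.
Upper bound: the mode-1 fibre T[:,1,0] = [-4, -12] gives a = [1, 3] (primitive direction); the mode-2 fibre T[0,:,0] = [0, -4] gives b = [0, 1]; then c[k] = T[0,1,k] / (a[0]·b[1]) = [-4, -4, 4] / 1 = [-4, -4, 4].
Expanding [1, 3] ⊗ [0, 1] ⊗ [-4, -4, 4] reproduces all 12 entries of T, so T = [1, 3] ⊗ [0, 1] ⊗ [-4, -4, 4] and rank(T) ≤ 1.
These bounds meet, so rank(T) = 1.

rank(T) = 1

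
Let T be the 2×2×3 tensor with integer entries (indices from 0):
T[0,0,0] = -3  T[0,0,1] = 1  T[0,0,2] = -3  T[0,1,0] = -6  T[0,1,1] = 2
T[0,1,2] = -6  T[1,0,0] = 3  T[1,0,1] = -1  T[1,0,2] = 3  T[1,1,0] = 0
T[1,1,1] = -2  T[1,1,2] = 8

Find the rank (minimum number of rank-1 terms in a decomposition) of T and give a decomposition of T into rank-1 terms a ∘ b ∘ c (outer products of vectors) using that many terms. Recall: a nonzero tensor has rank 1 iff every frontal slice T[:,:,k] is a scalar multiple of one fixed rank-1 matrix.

rank(T) = 2

Lower bound: the mode-2 unfolding of T (rows indexed by j, columns by (i,k) = (0,0), (0,1), (0,2), (1,0), (1,1), (1,2)) is [[-3, 1, -3, 3, -1, 3], [-6, 2, -6, 0, -2, 8]].
There the 2×2 minor on rows j ∈ {0, 1}, columns (i,k) ∈ {(0,0), (1,0)} is det [[-3, 3], [-6, 0]] = 18 ≠ 0, so this unfolding has rank ≥ 2; CP rank is at least every unfolding rank, so rank(T) ≥ 2. (This is only a lower bound: in general the CP rank may exceed every unfolding rank, so we still need to exhibit 2 rank-1 terms summing to T.)
Upper bound — finding two terms. Write S_k = T[:,:,k] for the frontal slices: S₀ = [[-3, -6], [3, 0]], S₁ = [[1, 2], [-1, -2]], S₂ = [[-3, -6], [3, 8]].
If T = a₁ ∘ b₁ ∘ c₁ + a₂ ∘ b₂ ∘ c₂ then each S_k = c₁[k]·a₁b₁ᵀ + c₂[k]·a₂b₂ᵀ. S₀ and S₁ are linearly independent, so a₁b₁ᵀ and a₂b₂ᵀ must span the same plane of matrices: they are the rank-1 matrices of the form x·S₀ + y·S₁.
det(x·S₀ + y·S₁) is 18·x² − 6·xy = 6·(3·x − y)(x), vanishing at (x:y) = (1:3) and (0:1).
M₁ = S₀ + 3·S₁ = [[0, 0], [0, -6]] = (-6)·(0, 1)(0, 1)ᵀ and M₂ = S₁ = [[1, 2], [-1, -2]] = (1, -1)(1, 2)ᵀ, so take a₁ = (0, 1), b₁ = (0, 1), a₂ = (1, -1), b₂ = (1, 2).
Each slice is an integer combination of E₁ = a₁b₁ᵀ and E₂ = a₂b₂ᵀ: S₀ = −6·E₁ − 3·E₂, S₁ = E₂, S₂ = 2·E₁ − 3·E₂; reading off coefficients, c₁ = (-6, 0, 2) and c₂ = (-3, 1, -3).
Hence T = (0, 1) ∘ (0, 1) ∘ (-6, 0, 2) + (1, -1) ∘ (1, 2) ∘ (-3, 1, -3), so rank(T) ≤ 2.
These bounds meet, so rank(T) = 2.
Check entry T[0,1,2] = -6: (0)·(1)·(2) + (1)·(2)·(-3) = -6.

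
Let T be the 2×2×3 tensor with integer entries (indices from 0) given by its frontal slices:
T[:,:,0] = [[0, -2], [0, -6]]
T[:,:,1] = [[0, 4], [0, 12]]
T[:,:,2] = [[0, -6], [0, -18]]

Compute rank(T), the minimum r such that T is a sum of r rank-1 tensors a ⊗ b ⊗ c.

Lower bound: T ≠ 0 (e.g. T[0,1,0] = -2), so rank(T) ≥ 1.
Upper bound: if T = a ⊗ b ⊗ c then every fibre of T is a multiple of the corresponding factor, so read the factors off the fibres through the nonzero entry T[0,1,0] = -2.
The mode-1 fibre T[:,1,0] = [-2, -6] gives a = [1, 3] (primitive direction); the mode-2 fibre T[0,:,0] = [0, -2] gives b = [0, 1]; then c[k] = T[0,1,k] / (a[0]·b[1]) = [-2, 4, -6] / 1 = [-2, 4, -6].
Expanding [1, 3] ⊗ [0, 1] ⊗ [-2, 4, -6] reproduces all 12 entries of T, so T = [1, 3] ⊗ [0, 1] ⊗ [-2, 4, -6] and rank(T) ≤ 1.
These bounds meet, so rank(T) = 1.

1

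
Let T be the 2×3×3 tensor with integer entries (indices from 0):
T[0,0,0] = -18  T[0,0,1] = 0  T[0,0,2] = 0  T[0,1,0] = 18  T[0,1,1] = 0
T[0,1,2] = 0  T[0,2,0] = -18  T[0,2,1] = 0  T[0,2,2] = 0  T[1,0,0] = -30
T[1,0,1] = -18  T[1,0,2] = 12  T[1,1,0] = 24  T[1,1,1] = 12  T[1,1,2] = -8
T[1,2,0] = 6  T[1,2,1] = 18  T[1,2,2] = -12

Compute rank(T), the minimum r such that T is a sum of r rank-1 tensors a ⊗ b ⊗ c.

Lower bound: in the mode-3 unfolding of T (rows indexed by k, columns by (i,j)) the 2×2 minor on rows k ∈ {0, 1}, columns (i,j) ∈ {(0,0), (1,0)} is det [[-18, -30], [0, -18]] = 324 ≠ 0, so that unfolding has rank ≥ 2 and hence rank(T) ≥ 2 (CP rank is at least every unfolding rank, though it can be larger).
Upper bound: with S_k = T[:,:,k], the two rank-1 terms a₁b₁ᵀ, a₂b₂ᵀ are the rank-1 members of the pencil x·S₀ + y·S₁.
The 2×2 minor of x·S₀ + y·S₁ on rows {0,1}, columns {0,1} is 108·x² + 108·xy = 108·(x + y)(x), vanishing at (x:y) = (1:-1) and (0:1).
M₁ = S₀ − S₁ = [[-18, 18, -18], [-12, 12, -12]] = (-6)·[3, 2][1, -1, 1]ᵀ and M₂ = S₁ = [[0, 0, 0], [-18, 12, 18]] = (-6)·[0, 1][3, -2, -3]ᵀ, so take a₁ = [3, 2], b₁ = [1, -1, 1], a₂ = [0, 1], b₂ = [3, -2, -3].
Each slice is an integer combination of E₁ = a₁b₁ᵀ and E₂ = a₂b₂ᵀ: S₀ = −6·E₁ − 6·E₂, S₁ = −6·E₂, S₂ = 4·E₂; reading off coefficients, c₁ = [-6, 0, 0] and c₂ = [-6, -6, 4].
Hence T = [3, 2] ⊗ [1, -1, 1] ⊗ [-6, 0, 0] + [0, 1] ⊗ [3, -2, -3] ⊗ [-6, -6, 4], so rank(T) ≤ 2.
These bounds meet, so rank(T) = 2.

2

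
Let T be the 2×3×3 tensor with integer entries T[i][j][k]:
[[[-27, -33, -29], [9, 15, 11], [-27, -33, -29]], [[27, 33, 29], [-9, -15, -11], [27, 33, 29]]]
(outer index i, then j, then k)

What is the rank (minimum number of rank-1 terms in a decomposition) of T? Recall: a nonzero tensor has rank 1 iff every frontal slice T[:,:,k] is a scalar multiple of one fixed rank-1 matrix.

2

Lower bound: in the mode-2 unfolding of T (rows indexed by j, columns by (i,k)) the 2×2 minor on rows j ∈ {0, 1}, columns (i,k) ∈ {(0,0), (0,1)} is det [[-27, -33], [9, 15]] = -108 ≠ 0, so that unfolding has rank ≥ 2 and hence rank(T) ≥ 2 (CP rank is at least every unfolding rank, though it can be larger).
Upper bound: T[i,:,:] = a[i]·M for every slice, with a = [1, -1] and M = [[-27, -33, -29], [9, 15, 11], [-27, -33, -29]] (rows j, columns k).
The rows of M satisfy (row 0) = (row 2), so splitting by rows, M = [0, 1, 0][9, 15, 11]ᵀ + [1, 0, 1][-27, -33, -29]ᵀ.
Hence T = [1, -1] ⊗ [0, 1, 0] ⊗ [9, 15, 11] + [1, -1] ⊗ [1, 0, 1] ⊗ [-27, -33, -29], so rank(T) ≤ 2.
These bounds meet, so rank(T) = 2.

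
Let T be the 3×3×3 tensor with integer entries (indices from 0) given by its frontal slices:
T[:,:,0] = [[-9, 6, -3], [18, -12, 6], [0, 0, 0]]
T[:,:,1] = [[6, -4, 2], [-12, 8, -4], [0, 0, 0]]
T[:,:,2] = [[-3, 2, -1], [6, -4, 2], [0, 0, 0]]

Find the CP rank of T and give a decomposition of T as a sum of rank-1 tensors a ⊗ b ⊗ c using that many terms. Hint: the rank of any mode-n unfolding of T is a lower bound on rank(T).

Lower bound: T ≠ 0 (e.g. T[0,0,0] = -9), so rank(T) ≥ 1.
Upper bound: the mode-1 fibre T[:,0,0] = [-9, 18, 0] gives a = (1, -2, 0) (primitive direction); the mode-2 fibre T[0,:,0] = [-9, 6, -3] gives b = (3, -2, 1); then c[k] = T[0,0,k] / (a[0]·b[0]) = [-9, 6, -3] / 3 = (-3, 2, -1).
Expanding (1, -2, 0) ⊗ (3, -2, 1) ⊗ (-3, 2, -1) reproduces all 27 entries of T, so T = (1, -2, 0) ⊗ (3, -2, 1) ⊗ (-3, 2, -1) and rank(T) ≤ 1.
These bounds meet, so rank(T) = 1.

rank(T) = 1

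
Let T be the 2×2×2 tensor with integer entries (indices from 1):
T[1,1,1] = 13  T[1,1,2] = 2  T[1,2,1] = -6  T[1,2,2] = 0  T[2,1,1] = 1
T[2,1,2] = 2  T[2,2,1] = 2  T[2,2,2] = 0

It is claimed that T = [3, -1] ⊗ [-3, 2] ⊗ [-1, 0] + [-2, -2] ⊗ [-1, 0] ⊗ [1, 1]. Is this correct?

Reconstruct entry (1,1,1) from the claimed factors: Σₗ aₗ[1]bₗ[1]cₗ[1] = (3)·(-3)·(-1) + (-2)·(-1)·(1) = 11, but T[1,1,1] = 13. The claim is false.

No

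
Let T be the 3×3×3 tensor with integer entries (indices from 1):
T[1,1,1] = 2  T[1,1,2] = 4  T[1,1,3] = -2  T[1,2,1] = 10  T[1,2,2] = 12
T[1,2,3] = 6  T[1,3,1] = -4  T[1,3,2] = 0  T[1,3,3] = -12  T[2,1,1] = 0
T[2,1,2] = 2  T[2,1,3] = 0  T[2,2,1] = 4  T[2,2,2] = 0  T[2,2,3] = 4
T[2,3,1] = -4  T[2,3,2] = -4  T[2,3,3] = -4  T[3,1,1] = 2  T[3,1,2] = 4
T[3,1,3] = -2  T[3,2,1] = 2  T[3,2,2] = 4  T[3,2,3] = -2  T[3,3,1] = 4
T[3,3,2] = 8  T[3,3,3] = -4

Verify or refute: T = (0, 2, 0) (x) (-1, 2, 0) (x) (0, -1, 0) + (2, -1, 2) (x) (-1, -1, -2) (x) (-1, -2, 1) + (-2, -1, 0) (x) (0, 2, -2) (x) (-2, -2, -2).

Reconstruct entry (2,1,1) from the claimed factors: Σₗ aₗ[2]bₗ[1]cₗ[1] = (2)·(-1)·(0) + (-1)·(-1)·(-1) + (-1)·(0)·(-2) = -1, but T[2,1,1] = 0. The claim is false.

No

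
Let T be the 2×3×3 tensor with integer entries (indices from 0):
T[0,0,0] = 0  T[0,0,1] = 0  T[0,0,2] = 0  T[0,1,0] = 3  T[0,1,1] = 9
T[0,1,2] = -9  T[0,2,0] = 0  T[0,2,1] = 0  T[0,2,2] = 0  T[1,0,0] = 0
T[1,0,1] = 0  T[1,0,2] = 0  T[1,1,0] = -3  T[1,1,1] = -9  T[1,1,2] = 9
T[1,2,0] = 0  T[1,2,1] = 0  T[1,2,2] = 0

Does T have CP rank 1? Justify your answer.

Yes

If T = a ⊗ b ⊗ c then every fibre of T is a multiple of the corresponding factor, so read the factors off the fibres through the nonzero entry T[0,1,0] = 3.
The mode-1 fibre T[:,1,0] = [3, -3] gives a = (1, -1) (primitive direction); the mode-2 fibre T[0,:,0] = [0, 3, 0] gives b = (0, 1, 0); then c[k] = T[0,1,k] / (a[0]·b[1]) = [3, 9, -9] / 1 = (3, 9, -9).
Expanding (1, -1) ⊗ (0, 1, 0) ⊗ (3, 9, -9) reproduces all 18 entries of T, so T = (1, -1) ⊗ (0, 1, 0) ⊗ (3, 9, -9) and rank(T) ≤ 1.
Equivalently every frontal slice T[:,:,k] is c[k] times the rank-1 matrix (1, -1) ⊗ (0, 1, 0). So T has rank 1 (it is nonzero).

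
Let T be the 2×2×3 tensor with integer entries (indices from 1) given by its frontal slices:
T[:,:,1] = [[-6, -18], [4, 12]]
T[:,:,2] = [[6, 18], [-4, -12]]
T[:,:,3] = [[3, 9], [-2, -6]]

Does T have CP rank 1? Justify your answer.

Yes

If T = a ⊗ b ⊗ c then every fibre of T is a multiple of the corresponding factor, so read the factors off the fibres through the nonzero entry T[1,1,1] = -6.
The mode-1 fibre T[:,1,1] = [-6, 4] gives a = [3, -2] (primitive direction); the mode-2 fibre T[1,:,1] = [-6, -18] gives b = [1, 3]; then c[k] = T[1,1,k] / (a[1]·b[1]) = [-6, 6, 3] / 3 = [-2, 2, 1].
Expanding [3, -2] ⊗ [1, 3] ⊗ [-2, 2, 1] reproduces all 12 entries of T, so T = [3, -2] ⊗ [1, 3] ⊗ [-2, 2, 1] and rank(T) ≤ 1.
Equivalently every frontal slice T[:,:,k] is c[k] times the rank-1 matrix [3, -2] ⊗ [1, 3]. So T has rank 1 (it is nonzero).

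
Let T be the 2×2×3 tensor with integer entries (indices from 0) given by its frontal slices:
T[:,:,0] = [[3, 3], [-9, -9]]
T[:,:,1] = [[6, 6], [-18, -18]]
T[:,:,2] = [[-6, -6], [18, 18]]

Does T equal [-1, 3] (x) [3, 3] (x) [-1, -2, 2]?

Reconstruct entrywise from the claimed factors. For example, T[1,0,1] = -18 and Σₗ aₗ[1]bₗ[0]cₗ[1] = (3)·(3)·(-2) = -18; checking all 12 entries, every one matches. The claim holds.

Yes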